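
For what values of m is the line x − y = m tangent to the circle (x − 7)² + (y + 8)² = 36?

Tangency holds when the distance from the centre (7, −8) to the line equals the radius 6:
|1·7 − 1·(−8) − m| / √2 = 6
|m − (15)| = 6√2.

m = 15 ± 6√2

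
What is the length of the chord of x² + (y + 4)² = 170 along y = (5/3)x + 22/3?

Centre (0, −4), r² = 170. Perpendicular distance d from centre to line = |34| / √34 = 34/√34.
Half the chord is √(r² − d²) = √(136), so the full chord is 4√34.

4√34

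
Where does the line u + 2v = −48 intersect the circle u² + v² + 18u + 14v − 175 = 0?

(−26, −11) and (−2, −23)

Express v = (−48 − u)/2 and substitute into the circle:
5u² + 140u + 260 = 0  ⟹  u² + 28u + 52 = 0
u = −2 or u = −26, giving (−2, −23) and (−26, −11).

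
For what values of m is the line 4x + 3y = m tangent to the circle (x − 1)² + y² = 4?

Tangency holds when the distance from the centre (1, 0) to the line equals the radius 2:
|4·1 + 3·0 − m| / √25 = 2
|m − (4)| = 2·5, so m = 14 or m = −6.

m = −6 or m = 14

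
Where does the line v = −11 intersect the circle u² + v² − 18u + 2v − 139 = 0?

Substitute v = −11:
u² − 18u − 40 = 0
u = 20 or u = −2, giving (20, −11) and (−2, −11).

(−2, −11) and (20, −11)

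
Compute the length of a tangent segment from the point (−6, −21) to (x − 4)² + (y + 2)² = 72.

√389

Centre (4, −2), r² = 72. |PO|² = (−10)² + (−19)² = 461.
By the tangent–radius right angle, tangent length = √(|PO|² − r²) = √389.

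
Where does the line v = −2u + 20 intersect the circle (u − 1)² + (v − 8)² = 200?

(−1, 22) and (11, −2)

Express v = −2u + 20 and substitute into the circle:
5u² − 50u − 55 = 0  ⟹  u² − 10u − 11 = 0
u = 11 or u = −1, giving (11, −2) and (−1, 22).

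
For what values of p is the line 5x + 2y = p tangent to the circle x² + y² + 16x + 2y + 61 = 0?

Tangency holds when the distance from the centre (−8, −1) to the line equals the radius 2:
|5·(−8) + 2·(−1) − p| / √29 = 2
|p − (−42)| = 2√29.

p = −42 ± 2√29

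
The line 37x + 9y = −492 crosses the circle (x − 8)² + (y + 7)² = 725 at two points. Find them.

(−15, 7) and (−6, −30)

From the line, y = (−492 − 37x)/9. Substituting:
1450x² + 30450x + 130500 = 0  ⟹  x² + 21x + 90 = 0
x = −6 or x = −15, giving (−6, −30) and (−15, 7).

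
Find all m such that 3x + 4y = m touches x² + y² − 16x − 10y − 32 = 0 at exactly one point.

For a tangent, require d(centre, line) = r = 11.
|3·8 + 4·5 − m| / √25 = 11
|m − (44)| = 11·5, so m = 99 or m = −11.

m = −11 or m = 99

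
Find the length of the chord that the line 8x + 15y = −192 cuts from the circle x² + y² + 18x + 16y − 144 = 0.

34

Express y = (−192 − 8x)/15 and substitute into the circle:
289x² + 5202x − 41616 = 0  ⟹  x² + 18x − 144 = 0
x = 6 or x = −24, giving (6, −16) and (−24, 0).
Chord length = distance between (6, −16) and (−24, 0) = √1156 = 34.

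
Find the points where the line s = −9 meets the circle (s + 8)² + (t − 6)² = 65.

(−9, −2) and (−9, 14)

The line gives s = −9. Substituting into the circle:
t² − 12t − 28 = 0
t = 14 or t = −2, giving (−9, 14) and (−9, −2).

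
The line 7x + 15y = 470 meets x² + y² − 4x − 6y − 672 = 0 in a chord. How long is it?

Express y = (470 − 7x)/15 and substitute into the circle:
274x² − 6850x + 27400 = 0  ⟹  x² − 25x + 100 = 0
x = 20 or x = 5, giving (20, 22) and (5, 29).
|(20, 22) − (5, 29)| = √((15)² + (−7)²) = √274.

√274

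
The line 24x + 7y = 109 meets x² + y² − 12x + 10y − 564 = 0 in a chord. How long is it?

50

The distance from (6, −5) to the line is 0/√625, and r² = 625.
Chord = 2√(r² − d²) = 2·√(625) = 50.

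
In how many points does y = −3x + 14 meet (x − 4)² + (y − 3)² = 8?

Centre (4, 3), r² = 8. Distance² from centre to line = (1)²/10 = 1/10.
Since d² < r², the line cuts the circle twice.

2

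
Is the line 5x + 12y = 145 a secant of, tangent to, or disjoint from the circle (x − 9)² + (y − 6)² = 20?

d² = (5·9 + 12·6 − (145))²/169 = 784/169; r² = 20.
Since d² < r², the line cuts the circle twice.

secant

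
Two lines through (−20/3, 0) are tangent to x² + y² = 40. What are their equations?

3x − y = −20 and 3x + y = −20

Let a tangent through (−20/3, 0) have slope m. Its distance from (0, 0) must equal 2√10:
[m·(20/3) − (0)]² = 40(m² + 1)
m² − 9 = 0, so m = 3 or m = −3.
With m = 3: 3x − y = −20. With m = −3: 3x + y = −20.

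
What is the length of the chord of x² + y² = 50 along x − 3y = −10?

4√10

Centre (0, 0), r² = 50. Perpendicular distance d from centre to line = |10| / √10 = 10/√10.
Half the chord is √(r² − d²) = √(40), so the full chord is 4√10.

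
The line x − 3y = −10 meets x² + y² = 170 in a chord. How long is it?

Centre (0, 0), r² = 170. Perpendicular distance d from centre to line = |10| / √10 = 10/√10.
Half the chord is √(r² − d²) = √(160), so the full chord is 8√10.

8√10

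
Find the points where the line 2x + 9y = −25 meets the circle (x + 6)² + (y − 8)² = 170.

From the line, y = (−25 − 2x)/9. Substituting:
85x² + 1360x − 1445 = 0  ⟹  x² + 16x − 17 = 0
x = 1 or x = −17, giving (1, −3) and (−17, 1).

(−17, 1) and (1, −3)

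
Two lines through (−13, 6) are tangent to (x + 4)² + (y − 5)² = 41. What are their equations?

5x + 4y = −41 and 4x − 5y = −82

Write the tangent as mx − y + (6 − m·(−13)) = 0 and set its distance from the centre to √41:
(9m − (−1))² = 41(m² + 1)
20m² + 9m − 20 = 0, so m = −5/4 or m = 4/5.
With m = −5/4: 5x + 4y = −41. With m = 4/5: 4x − 5y = −82.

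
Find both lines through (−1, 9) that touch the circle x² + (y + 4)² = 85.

7x − 6y = −61 and 6x + 7y = 57

A line y − (9) = m(x − (−1)) is tangent when its distance from (0, −4) is √85:
(1m − (−13))² = 85(m² + 1)
42m² − 13m − 42 = 0, so m = 7/6 or m = −6/7.
With m = 7/6: 7x − 6y = −61. With m = −6/7: 6x + 7y = 57.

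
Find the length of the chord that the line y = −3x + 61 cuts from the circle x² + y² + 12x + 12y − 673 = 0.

3√10

Centre (−6, −6), r² = 745. Perpendicular distance d from centre to line = |−85| / √10 = 85/√10.
Chord = 2√(r² − d²) = 2·√(45/2) = 3√10.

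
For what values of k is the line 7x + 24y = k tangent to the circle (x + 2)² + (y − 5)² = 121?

Tangency holds when the distance from the centre (−2, 5) to the line equals the radius 11:
|7·(−2) + 24·5 − k| / √625 = 11
|k − (106)| = 11·25, so k = 381 or k = −169.

k = −169 or k = 381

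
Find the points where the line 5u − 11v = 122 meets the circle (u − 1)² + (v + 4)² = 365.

Express v = (−122 + 5u)/11 and substitute into the circle:
146u² − 1022u − 37960 = 0  ⟹  u² − 7u − 260 = 0
u = 20 or u = −13, giving (20, −2) and (−13, −17).

(−13, −17) and (20, −2)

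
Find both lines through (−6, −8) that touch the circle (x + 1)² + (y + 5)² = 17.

Let a tangent through (−6, −8) have slope m. Its distance from (−1, −5) must equal √17:
(5m − (3))² = 17(m² + 1)
4m² − 15m − 4 = 0, so m = −1/4 or m = 4.
Through (−6, −8) these give x + 4y = −38 and 4x − y = −16.

x + 4y = −38 and 4x − y = −16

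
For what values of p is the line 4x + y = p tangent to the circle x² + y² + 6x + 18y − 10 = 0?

Tangency holds when the distance from the centre (−3, −9) to the line equals the radius 10:
|4·(−3) + 1·(−9) − p| / √17 = 10
|p − (−21)| = 10√17.

p = −21 ± 10√17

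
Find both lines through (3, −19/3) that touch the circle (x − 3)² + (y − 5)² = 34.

5x + 3y = −4 and 5x − 3y = 34

Let a tangent through (3, −19/3) have slope m. Its distance from (3, 5) must equal √34:
[m·(0) − (34/3)]² = 34(m² + 1)
9m² − 25 = 0, so m = −5/3 or m = 5/3.
Through (3, −19/3) these give 5x + 3y = −4 and 5x − 3y = 34.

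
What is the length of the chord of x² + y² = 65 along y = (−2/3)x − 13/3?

4√13

Express y = (−13 − 2x)/3 and substitute into the circle:
13x² + 52x − 416 = 0  ⟹  x² + 4x − 32 = 0
x = 4 or x = −8, giving (4, −7) and (−8, 1).
|(4, −7) − (−8, 1)| = √((12)² + (−8)²) = 4√13.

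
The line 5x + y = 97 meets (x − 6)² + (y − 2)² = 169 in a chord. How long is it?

√26

Substitute y = −5x + 97:
26x² − 962x + 8892 = 0  ⟹  x² − 37x + 342 = 0
x = 19 or x = 18, giving (19, 2) and (18, 7).
|(19, 2) − (18, 7)| = √((1)² + (−5)²) = √26.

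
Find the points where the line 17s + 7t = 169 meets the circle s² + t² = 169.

(5, 12) and (12, −5)

Substitute t = (169 − 17s)/7:
338s² − 5746s + 20280 = 0  ⟹  s² − 17s + 60 = 0
s = 12 or s = 5, giving (12, −5) and (5, 12).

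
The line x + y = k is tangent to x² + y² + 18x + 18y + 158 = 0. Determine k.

The line touches the circle iff its distance from (−9, −9) is 2:
|1·(−9) + 1·(−9) − k| / √2 = 2
|k − (−18)| = 2√2.

k = −18 ± 2√2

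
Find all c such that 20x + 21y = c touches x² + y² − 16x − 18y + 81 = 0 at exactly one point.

c = 117 or c = 581

For a tangent, require d(centre, line) = r = 8.
|20·8 + 21·9 − c| / √841 = 8
|c − (349)| = 8·29, so c = 581 or c = 117.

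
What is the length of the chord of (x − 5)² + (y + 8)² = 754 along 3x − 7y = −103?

4√58

From the line, y = (103 + 3x)/7. Substituting:
58x² + 464x − 10440 = 0  ⟹  x² + 8x − 180 = 0
x = 10 or x = −18, giving (10, 19) and (−18, 7).
|(10, 19) − (−18, 7)| = √((28)² + (12)²) = 4√58.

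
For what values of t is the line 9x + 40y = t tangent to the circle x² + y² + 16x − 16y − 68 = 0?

t = −326 or t = 822

Tangency holds when the distance from the centre (−8, 8) to the line equals the radius 14:
|9·(−8) + 40·8 − t| / √1681 = 14
|t − (248)| = 14·41, so t = 822 or t = −326.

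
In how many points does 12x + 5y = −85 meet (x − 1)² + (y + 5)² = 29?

0

Substituting the line into the circle gives 169x² + 1390x + 2900 = 0.
Discriminant = (1390)² − 4·169·(2900) = −28300 < 0.
No real roots: the line does not meet the circle.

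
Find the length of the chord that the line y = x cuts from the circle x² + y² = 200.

20√2

Substitute y = x:
2x² − 200 = 0  ⟹  x² − 100 = 0
x = 10 or x = −10, giving (10, 10) and (−10, −10).
|(10, 10) − (−10, −10)| = √((20)² + (20)²) = 20√2.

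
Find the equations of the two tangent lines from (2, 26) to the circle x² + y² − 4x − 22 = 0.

5x + y = 36 and 5x − y = −16

Write the tangent as mx − y + (26 − m·(2)) = 0 and set its distance from the centre to √26:
(0m − (−26))² = 26(m² + 1)
m² − 25 = 0, so m = −5 or m = 5.
With m = −5: 5x + y = 36. With m = 5: 5x − y = −16.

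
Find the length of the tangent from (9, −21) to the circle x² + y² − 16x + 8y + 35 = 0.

7√5

With centre O = (8, −4), |OP|² = 290 and r² = 45.
Power of the point: PT² = |PO|² − r² = 245, so PT = 7√5.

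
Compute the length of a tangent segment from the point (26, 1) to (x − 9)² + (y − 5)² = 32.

√273

With centre O = (9, 5), |OP|² = 305 and r² = 32.
By the tangent–radius right angle, tangent length = √(|PO|² − r²) = √273.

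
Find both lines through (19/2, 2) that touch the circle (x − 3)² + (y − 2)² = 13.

Write the tangent as mx − y + (2 − m·(19/2)) = 0 and set its distance from the centre to √13:
[m·(−13/2) − (0)]² = 13(m² + 1)
9m² − 4 = 0, so m = −2/3 or m = 2/3.
Through (19/2, 2) these give 2x + 3y = 25 and 2x − 3y = 13.

2x + 3y = 25 and 2x − 3y = 13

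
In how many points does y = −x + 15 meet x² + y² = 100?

0

Substituting the line into the circle gives 2x² − 30x + 125 = 0.
Δ = 900 − 1000 = −100.
No real roots: the line does not meet the circle.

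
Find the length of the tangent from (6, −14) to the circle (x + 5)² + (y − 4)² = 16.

Centre (−5, 4), r² = 16. |PO|² = (11)² + (−18)² = 445.
By the tangent–radius right angle, tangent length = √(|PO|² − r²) = √429.

√429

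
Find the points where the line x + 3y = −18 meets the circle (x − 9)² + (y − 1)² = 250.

Substitute y = (−18 − x)/3:
10x² − 120x − 1080 = 0  ⟹  x² − 12x − 108 = 0
x = 18 or x = −6, giving (18, −12) and (−6, −4).

(−6, −4) and (18, −12)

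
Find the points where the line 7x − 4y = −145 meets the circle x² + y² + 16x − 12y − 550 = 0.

Substitute y = (145 + 7x)/4:
65x² + 1950x + 5265 = 0  ⟹  x² + 30x + 81 = 0
x = −3 or x = −27, giving (−3, 31) and (−27, −11).

(−27, −11) and (−3, 31)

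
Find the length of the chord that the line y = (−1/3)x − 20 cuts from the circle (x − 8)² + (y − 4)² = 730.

6√10

Centre (8, 4), r² = 730. Perpendicular distance d from centre to line = |80| / √10 = 80/√10.
Chord = 2√(r² − d²) = 2·√(90) = 6√10.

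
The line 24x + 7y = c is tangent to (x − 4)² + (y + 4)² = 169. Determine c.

The line touches the circle iff its distance from (4, −4) is 13:
|24·4 + 7·(−4) − c| / √625 = 13
|c − (68)| = 13·25, so c = 393 or c = −257.

c = −257 or c = 393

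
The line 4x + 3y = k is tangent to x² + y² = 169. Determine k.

Tangency holds when the distance from the centre (0, 0) to the line equals the radius 13:
|4·0 + 3·0 − k| / √25 = 13
|k| = 13·5, so k = 65 or k = −65.

k = −65 or k = 65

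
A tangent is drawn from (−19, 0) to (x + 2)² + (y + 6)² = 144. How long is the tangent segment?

With centre O = (−2, −6), |OP|² = 325 and r² = 144.
Power of the point: PT² = |PO|² − r² = 181, so PT = √181.

√181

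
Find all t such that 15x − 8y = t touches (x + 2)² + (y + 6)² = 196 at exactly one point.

The line touches the circle iff its distance from (−2, −6) is 14:
|15·(−2) − 8·(−6) − t| / √289 = 14
|t − (18)| = 14·17, so t = 256 or t = −220.

t = −220 or t = 256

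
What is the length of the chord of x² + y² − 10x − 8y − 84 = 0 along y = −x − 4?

Centre (5, 4), r² = 125. Perpendicular distance d from centre to line = |13| / √2 = 13/√2.
Chord = 2√(r² − d²) = 2·√(81/2) = 9√2.

9√2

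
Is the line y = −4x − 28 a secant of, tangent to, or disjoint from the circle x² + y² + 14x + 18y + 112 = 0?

Substituting the line into the circle gives 17x² + 166x + 392 = 0.
Δ = 27556 − 26656 = 900.
Two real roots: the line is a secant.

secant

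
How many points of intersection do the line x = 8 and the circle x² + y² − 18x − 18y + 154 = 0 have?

Substituting the line into the circle gives y² − 18y + 74 = 0.
Discriminant = (−18)² − 4·1·(74) = 28 > 0.
Two real roots: the line is a secant.

2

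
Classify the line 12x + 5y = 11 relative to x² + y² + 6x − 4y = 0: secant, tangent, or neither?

d² = (12·(−3) + 5·2 − (11))²/169 = 1369/169; r² = 13.
Since d² < r², the line cuts the circle twice.

secant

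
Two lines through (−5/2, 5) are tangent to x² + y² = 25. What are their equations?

Let a tangent through (−5/2, 5) have slope m. Its distance from (0, 0) must equal 5:
(5/2m − (−5))² = 25(m² + 1)
3m² − 4m = 0, so m = 0 or m = 4/3.
Through (−5/2, 5) these give y = 5 and 4x − 3y = −25.

y = 5 and 4x − 3y = −25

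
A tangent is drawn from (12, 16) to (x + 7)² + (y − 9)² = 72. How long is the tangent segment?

13√2

The centre is (−7, 9) and r = 6√2. The square of the distance from P to the centre is 361 + 49 = 410.
By the tangent–radius right angle, tangent length = √(|PO|² − r²) = √338 = 13√2.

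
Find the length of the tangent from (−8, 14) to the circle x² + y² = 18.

11√2

The centre is (0, 0) and r = 3√2. The square of the distance from P to the centre is 64 + 196 = 260.
The tangent meets the radius at right angles, so tangent² = |PO|² − r² = 260 − 18 = 242.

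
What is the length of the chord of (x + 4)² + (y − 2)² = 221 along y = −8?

22

The distance from (−4, 2) to the line is 10, and r² = 221.
Chord = 2√(r² − d²) = 2·√(121) = 22.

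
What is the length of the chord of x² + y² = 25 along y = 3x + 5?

Centre (0, 0), r² = 25. Perpendicular distance d from centre to line = |5| / √10 = 5/√10.
Chord = 2√(r² − d²) = 2·√(45/2) = 3√10.

3√10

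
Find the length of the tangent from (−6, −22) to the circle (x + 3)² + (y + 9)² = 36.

√142

Centre (−3, −9), r² = 36. |PO|² = (−3)² + (−13)² = 178.
By the tangent–radius right angle, tangent length = √(|PO|² − r²) = √142.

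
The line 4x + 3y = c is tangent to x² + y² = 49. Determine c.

The line touches the circle iff its distance from (0, 0) is 7:
|4·0 + 3·0 − c| / √25 = 7
|c| = 7·5, so c = 35 or c = −35.

c = −35 or c = 35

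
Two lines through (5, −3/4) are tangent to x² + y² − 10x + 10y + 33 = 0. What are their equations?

x − 4y = 8 and x + 4y = 2

A line y − (−3/4) = m(x − (5)) is tangent when its distance from (5, −5) is √17:
[m·(0) − (−17/4)]² = 17(m² + 1)
16m² − 1 = 0, so m = 1/4 or m = −1/4.
Through (5, −3/4) these give x − 4y = 8 and x + 4y = 2.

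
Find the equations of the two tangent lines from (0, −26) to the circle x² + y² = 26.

A line y − (−26) = m(x − (0)) is tangent when its distance from (0, 0) is √26:
(0m − (26))² = 26(m² + 1)
m² − 25 = 0, so m = 5 or m = −5.
Through (0, −26) these give 5x − y = 26 and 5x + y = −26.

5x − y = 26 and 5x + y = −26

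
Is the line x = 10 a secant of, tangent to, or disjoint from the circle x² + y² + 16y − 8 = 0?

disjoint

Substituting the line into the circle gives y² + 16y + 92 = 0.
Discriminant = (16)² − 4·1·(92) = −112 < 0.
No real roots: the line does not meet the circle.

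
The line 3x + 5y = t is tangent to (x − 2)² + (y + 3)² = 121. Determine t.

Tangency holds when the distance from the centre (2, −3) to the line equals the radius 11:
|3·2 + 5·(−3) − t| / √34 = 11
|t − (−9)| = 11√34.

t = −9 ± 11√34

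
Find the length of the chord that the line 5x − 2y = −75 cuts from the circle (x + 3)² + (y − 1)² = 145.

2√29

The distance from (−3, 1) to the line is 58/√29, and r² = 145.
Chord = 2√(r² − d²) = 2·√(29) = 2√29.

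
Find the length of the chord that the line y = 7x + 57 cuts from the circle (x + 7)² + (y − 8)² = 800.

40√2

Substitute y = 7x + 57:
50x² + 700x + 1650 = 0  ⟹  x² + 14x + 33 = 0
x = −3 or x = −11, giving (−3, 36) and (−11, −20).
Chord length = distance between (−3, 36) and (−11, −20) = √3200 = 40√2.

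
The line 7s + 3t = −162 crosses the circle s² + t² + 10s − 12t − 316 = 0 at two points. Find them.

(−24, 2) and (−21, −5)

Express t = (−162 − 7s)/3 and substitute into the circle:
58s² + 2610s + 29232 = 0  ⟹  s² + 45s + 504 = 0
s = −21 or s = −24, giving (−21, −5) and (−24, 2).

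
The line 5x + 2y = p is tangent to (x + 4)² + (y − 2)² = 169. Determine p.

p = −16 ± 13√29

For a tangent, require d(centre, line) = r = 13.
|5·(−4) + 2·2 − p| / √29 = 13
|p − (−16)| = 13√29.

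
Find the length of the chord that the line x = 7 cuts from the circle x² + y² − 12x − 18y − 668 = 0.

56

The line gives x = 7. Substituting into the circle:
y² − 18y − 703 = 0
y = 37 or y = −19, giving (7, 37) and (7, −19).
Chord length = distance between (7, 37) and (7, −19) = √3136 = 56.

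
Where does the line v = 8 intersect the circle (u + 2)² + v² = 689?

(−27, 8) and (23, 8)

From the line, v = 8. Substituting:
u² + 4u − 621 = 0
u = 23 or u = −27, giving (23, 8) and (−27, 8).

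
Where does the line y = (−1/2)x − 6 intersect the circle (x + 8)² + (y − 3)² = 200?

(−22, 5) and (2, −7)

From the line, y = (−12 − x)/2. Substituting:
5x² + 100x − 220 = 0  ⟹  x² + 20x − 44 = 0
x = 2 or x = −22, giving (2, −7) and (−22, 5).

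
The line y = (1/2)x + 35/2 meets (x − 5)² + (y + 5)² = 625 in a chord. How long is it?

From the line, y = (35 + x)/2. Substituting:
5x² + 50x − 375 = 0  ⟹  x² + 10x − 75 = 0
x = 5 or x = −15, giving (5, 20) and (−15, 10).
|(5, 20) − (−15, 10)| = √((20)² + (10)²) = 10√5.

10√5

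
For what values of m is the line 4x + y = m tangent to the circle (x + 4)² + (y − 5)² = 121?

m = −11 ± 11√17

The line touches the circle iff its distance from (−4, 5) is 11:
|4·(−4) + 1·5 − m| / √17 = 11
|m − (−11)| = 11√17.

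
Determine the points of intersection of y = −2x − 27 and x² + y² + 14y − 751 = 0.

Express y = −2x − 27 and substitute into the circle:
5x² + 80x − 400 = 0  ⟹  x² + 16x − 80 = 0
x = 4 or x = −20, giving (4, −35) and (−20, 13).

(−20, 13) and (4, −35)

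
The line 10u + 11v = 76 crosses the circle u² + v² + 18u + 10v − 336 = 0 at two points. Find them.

Express v = (76 − 10u)/11 and substitute into the circle:
221u² − 442u − 26520 = 0  ⟹  u² − 2u − 120 = 0
u = 12 or u = −10, giving (12, −4) and (−10, 16).

(−10, 16) and (12, −4)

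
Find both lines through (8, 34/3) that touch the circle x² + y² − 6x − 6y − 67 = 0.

A line y − (34/3) = m(x − (8)) is tangent when its distance from (3, 3) is √85:
[m·(−5) − (−25/3)]² = 85(m² + 1)
54m² + 75m + 14 = 0, so m = −7/6 or m = −2/9.
With m = −7/6: 7x + 6y = 124. With m = −2/9: 2x + 9y = 118.

7x + 6y = 124 and 2x + 9y = 118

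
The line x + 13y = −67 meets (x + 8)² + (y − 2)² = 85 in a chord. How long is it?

Express y = (−67 − x)/13 and substitute into the circle:
170x² + 2890x + 5100 = 0  ⟹  x² + 17x + 30 = 0
x = −2 or x = −15, giving (−2, −5) and (−15, −4).
|(−2, −5) − (−15, −4)| = √((13)² + (−1)²) = √170.

√170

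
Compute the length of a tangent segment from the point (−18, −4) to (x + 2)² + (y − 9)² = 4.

√421

With centre O = (−2, 9), |OP|² = 425 and r² = 4.
The tangent meets the radius at right angles, so tangent² = |PO|² − r² = 425 − 4 = 421.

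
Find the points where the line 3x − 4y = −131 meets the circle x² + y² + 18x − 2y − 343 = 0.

Express y = (131 + 3x)/4 and substitute into the circle:
25x² + 1050x + 10625 = 0  ⟹  x² + 42x + 425 = 0
x = −17 or x = −25, giving (−17, 20) and (−25, 14).

(−25, 14) and (−17, 20)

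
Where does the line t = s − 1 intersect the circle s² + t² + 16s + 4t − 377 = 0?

From the line, t = s − 1. Substituting:
2s² + 18s − 380 = 0  ⟹  s² + 9s − 190 = 0
s = 10 or s = −19, giving (10, 9) and (−19, −20).

(−19, −20) and (10, 9)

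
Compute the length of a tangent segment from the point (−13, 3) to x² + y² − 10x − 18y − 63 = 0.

√191

The centre is (5, 9) and r = 13. The square of the distance from P to the centre is 324 + 36 = 360.
The tangent meets the radius at right angles, so tangent² = |PO|² − r² = 360 − 169 = 191.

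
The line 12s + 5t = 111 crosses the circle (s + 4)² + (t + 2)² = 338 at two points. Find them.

(3, 15) and (13, −9)

Substitute t = (111 − 12s)/5:
169s² − 2704s + 6591 = 0  ⟹  s² − 16s + 39 = 0
s = 13 or s = 3, giving (13, −9) and (3, 15).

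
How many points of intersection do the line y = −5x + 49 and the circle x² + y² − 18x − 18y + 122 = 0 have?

d² = (5·9 + 1·9 − (49))²/26 = 25/26; r² = 40.
Since d² < r², the line cuts the circle twice.

2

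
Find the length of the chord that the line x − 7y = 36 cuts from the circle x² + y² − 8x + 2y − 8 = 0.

Substitute y = (−36 + x)/7:
50x² − 450x + 400 = 0  ⟹  x² − 9x + 8 = 0
x = 8 or x = 1, giving (8, −4) and (1, −5).
|(8, −4) − (1, −5)| = √((7)² + (1)²) = 5√2.

5√2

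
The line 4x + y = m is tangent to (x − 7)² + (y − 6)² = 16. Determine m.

Tangency holds when the distance from the centre (7, 6) to the line equals the radius 4:
|4·7 + 1·6 − m| / √17 = 4
|m − (34)| = 4√17.

m = 34 ± 4√17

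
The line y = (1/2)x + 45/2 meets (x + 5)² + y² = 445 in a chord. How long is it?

From the line, y = (45 + x)/2. Substituting:
5x² + 130x + 345 = 0  ⟹  x² + 26x + 69 = 0
x = −3 or x = −23, giving (−3, 21) and (−23, 11).
|(−3, 21) − (−23, 11)| = √((20)² + (10)²) = 10√5.

10√5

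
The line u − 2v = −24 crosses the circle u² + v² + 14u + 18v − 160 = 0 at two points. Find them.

Substitute v = (24 + u)/2:
5u² + 140u + 800 = 0  ⟹  u² + 28u + 160 = 0
u = −8 or u = −20, giving (−8, 8) and (−20, 2).

(−20, 2) and (−8, 8)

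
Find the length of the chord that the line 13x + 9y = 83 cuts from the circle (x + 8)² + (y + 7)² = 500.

Substitute y = (83 − 13x)/9:
250x² − 2500x − 14000 = 0  ⟹  x² − 10x − 56 = 0
x = 14 or x = −4, giving (14, −11) and (−4, 15).
|(14, −11) − (−4, 15)| = √((18)² + (−26)²) = 10√10.

10√10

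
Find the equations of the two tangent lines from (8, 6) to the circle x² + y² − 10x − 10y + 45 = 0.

2x − y = 10 and x + 2y = 20

Write the tangent as mx − y + (6 − m·(8)) = 0 and set its distance from the centre to √5:
(−3m − (−1))² = 5(m² + 1)
2m² − 3m − 2 = 0, so m = 2 or m = −1/2.
Through (8, 6) these give 2x − y = 10 and x + 2y = 20.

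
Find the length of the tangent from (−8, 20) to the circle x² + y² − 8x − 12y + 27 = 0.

Centre (4, 6), r² = 25. |PO|² = (−12)² + (14)² = 340.
Power of the point: PT² = |PO|² − r² = 315, so PT = 3√35.

3√35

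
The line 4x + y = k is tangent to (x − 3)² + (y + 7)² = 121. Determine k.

k = 5 ± 11√17

Tangency holds when the distance from the centre (3, −7) to the line equals the radius 11:
|4·3 + 1·(−7) − k| / √17 = 11
|k − (5)| = 11√17.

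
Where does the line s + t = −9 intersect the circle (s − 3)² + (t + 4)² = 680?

Express t = −s − 9 and substitute into the circle:
2s² + 4s − 646 = 0  ⟹  s² + 2s − 323 = 0
s = 17 or s = −19, giving (17, −26) and (−19, 10).

(−19, 10) and (17, −26)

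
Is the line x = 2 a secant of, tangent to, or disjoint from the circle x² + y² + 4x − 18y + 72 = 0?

disjoint

d² = (1·(−2) + 0·9 − (2))² = 16; r² = 13.
Since d² > r², the line lies outside the circle.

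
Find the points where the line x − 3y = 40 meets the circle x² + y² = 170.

From the line, y = (−40 + x)/3. Substituting:
10x² − 80x + 70 = 0  ⟹  x² − 8x + 7 = 0
x = 7 or x = 1, giving (7, −11) and (1, −13).

(1, −13) and (7, −11)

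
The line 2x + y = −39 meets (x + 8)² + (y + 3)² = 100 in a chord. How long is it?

4√5

From the line, y = −2x − 39. Substituting:
5x² + 160x + 1260 = 0  ⟹  x² + 32x + 252 = 0
x = −14 or x = −18, giving (−14, −11) and (−18, −3).
Chord length = distance between (−14, −11) and (−18, −3) = √80 = 4√5.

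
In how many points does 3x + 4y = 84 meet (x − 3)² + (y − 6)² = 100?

Substituting the line into the circle gives 25x² − 456x + 2144 = 0.
Discriminant = (−456)² − 4·25·(2144) = −6464 < 0.
No real roots: the line does not meet the circle.

0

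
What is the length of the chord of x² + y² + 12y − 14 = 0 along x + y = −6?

The distance from (0, −6) to the line is 0/√2, and r² = 50.
Chord = 2√(r² − d²) = 2·√(50) = 10√2.

10√2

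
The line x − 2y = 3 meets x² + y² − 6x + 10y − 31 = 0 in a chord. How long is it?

6√5

The distance from (3, −5) to the line is 10/√5, and r² = 65.
Half the chord is √(r² − d²) = √(45), so the full chord is 6√5.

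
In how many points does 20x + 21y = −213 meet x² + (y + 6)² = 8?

0

Substituting the line into the circle gives 841x² + 3480x + 4041 = 0.
Δ = 12110400 − 13593924 = −1483524.
No real roots: the line does not meet the circle.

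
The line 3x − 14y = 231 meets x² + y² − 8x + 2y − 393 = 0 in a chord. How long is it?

2√205

Express y = (−231 + 3x)/14 and substitute into the circle:
205x² − 2870x − 30135 = 0  ⟹  x² − 14x − 147 = 0
x = 21 or x = −7, giving (21, −12) and (−7, −18).
|(21, −12) − (−7, −18)| = √((28)² + (6)²) = 2√205.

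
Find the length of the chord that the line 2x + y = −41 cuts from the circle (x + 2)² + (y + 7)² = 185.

Centre (−2, −7), r² = 185. Perpendicular distance d from centre to line = |30| / √5 = 30/√5.
Chord = 2√(r² − d²) = 2·√(5) = 2√5.

2√5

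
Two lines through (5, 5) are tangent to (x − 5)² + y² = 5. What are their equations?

Let a tangent through (5, 5) have slope m. Its distance from (5, 0) must equal √5:
(0m − (−5))² = 5(m² + 1)
m² − 4 = 0, so m = 2 or m = −2.
With m = 2: 2x − y = 5. With m = −2: 2x + y = 15.

2x − y = 5 and 2x + y = 15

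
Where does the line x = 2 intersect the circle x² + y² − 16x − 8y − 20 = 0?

(2, −4) and (2, 12)

The line gives x = 2. Substituting into the circle:
y² − 8y − 48 = 0
y = 12 or y = −4, giving (2, 12) and (2, −4).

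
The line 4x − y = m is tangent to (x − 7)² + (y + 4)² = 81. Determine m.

m = 32 ± 9√17

Tangency holds when the distance from the centre (7, −4) to the line equals the radius 9:
|4·7 − 1·(−4) − m| / √17 = 9
|m − (32)| = 9√17.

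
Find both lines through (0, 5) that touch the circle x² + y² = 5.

A line y − (5) = m(x − (0)) is tangent when its distance from (0, 0) is √5:
[m·(0) − (−5)]² = 5(m² + 1)
m² − 4 = 0, so m = −2 or m = 2.
With m = −2: 2x + y = 5. With m = 2: 2x − y = −5.

2x + y = 5 and 2x − y = −5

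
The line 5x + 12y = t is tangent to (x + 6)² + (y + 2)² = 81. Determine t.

t = −171 or t = 63

For a tangent, require d(centre, line) = r = 9.
|5·(−6) + 12·(−2) − t| / √169 = 9
|t − (−54)| = 9·13, so t = 63 or t = −171.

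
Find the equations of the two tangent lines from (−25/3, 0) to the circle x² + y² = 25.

3x + 4y = −25 and 3x − 4y = −25

Let a tangent through (−25/3, 0) have slope m. Its distance from (0, 0) must equal 5:
[m·(25/3) − (0)]² = 25(m² + 1)
16m² − 9 = 0, so m = −3/4 or m = 3/4.
Through (−25/3, 0) these give 3x + 4y = −25 and 3x − 4y = −25.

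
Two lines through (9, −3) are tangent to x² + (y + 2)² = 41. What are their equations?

4x − 5y = 51 and 5x + 4y = 33

A line y − (−3) = m(x − (9)) is tangent when its distance from (0, −2) is √41:
[m·(−9) − (1)]² = 41(m² + 1)
20m² + 9m − 20 = 0, so m = 4/5 or m = −5/4.
Through (9, −3) these give 4x − 5y = 51 and 5x + 4y = 33.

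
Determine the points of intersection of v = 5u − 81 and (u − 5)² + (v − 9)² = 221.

(16, −1) and (19, 14)

From the line, v = 5u − 81. Substituting:
26u² − 910u + 7904 = 0  ⟹  u² − 35u + 304 = 0
u = 19 or u = 16, giving (19, 14) and (16, −1).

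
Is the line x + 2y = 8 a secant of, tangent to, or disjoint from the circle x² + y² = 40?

Centre (0, 0), r² = 40. Distance² from centre to line = (−8)²/5 = 64/5.
Since d² < r², the line cuts the circle twice.

secant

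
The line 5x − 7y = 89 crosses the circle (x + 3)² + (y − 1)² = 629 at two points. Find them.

Substitute y = (−89 + 5x)/7:
74x² − 666x − 21164 = 0  ⟹  x² − 9x − 286 = 0
x = 22 or x = −13, giving (22, 3) and (−13, −22).

(−13, −22) and (22, 3)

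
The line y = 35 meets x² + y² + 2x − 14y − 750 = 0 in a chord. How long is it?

The distance from (−1, 7) to the line is 28, and r² = 800.
Chord = 2√(r² − d²) = 2·√(16) = 8.

8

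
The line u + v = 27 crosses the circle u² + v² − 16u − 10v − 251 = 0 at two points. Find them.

From the line, v = −u + 27. Substituting:
2u² − 60u + 208 = 0  ⟹  u² − 30u + 104 = 0
u = 26 or u = 4, giving (26, 1) and (4, 23).

(4, 23) and (26, 1)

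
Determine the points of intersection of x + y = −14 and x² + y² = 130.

From the line, y = −x − 14. Substituting:
2x² + 28x + 66 = 0  ⟹  x² + 14x + 33 = 0
x = −3 or x = −11, giving (−3, −11) and (−11, −3).

(−11, −3) and (−3, −11)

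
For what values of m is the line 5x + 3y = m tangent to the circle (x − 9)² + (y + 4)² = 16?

m = 33 ± 4√34

Tangency holds when the distance from the centre (9, −4) to the line equals the radius 4:
|5·9 + 3·(−4) − m| / √34 = 4
|m − (33)| = 4√34.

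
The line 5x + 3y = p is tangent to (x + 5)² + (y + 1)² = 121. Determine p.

Tangency holds when the distance from the centre (−5, −1) to the line equals the radius 11:
|5·(−5) + 3·(−1) − p| / √34 = 11
|p − (−28)| = 11√34.

p = −28 ± 11√34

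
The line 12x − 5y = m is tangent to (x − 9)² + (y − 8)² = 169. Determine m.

The line touches the circle iff its distance from (9, 8) is 13:
|12·9 − 5·8 − m| / √169 = 13
|m − (68)| = 13·13, so m = 237 or m = −101.

m = −101 or m = 237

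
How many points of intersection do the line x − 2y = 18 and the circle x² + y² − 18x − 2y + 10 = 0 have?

Centre (9, 1), r² = 72. Distance² from centre to line = (−11)²/5 = 121/5.
Since d² < r², the line cuts the circle twice.

2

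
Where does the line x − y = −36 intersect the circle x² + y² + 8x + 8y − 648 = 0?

Express y = x + 36 and substitute into the circle:
2x² + 88x + 936 = 0  ⟹  x² + 44x + 468 = 0
x = −18 or x = −26, giving (−18, 18) and (−26, 10).

(−26, 10) and (−18, 18)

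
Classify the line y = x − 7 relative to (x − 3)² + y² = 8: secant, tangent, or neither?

Substituting the line into the circle gives 2x² − 20x + 50 = 0.
Δ = 400 − 400 = 0.
A repeated root: the line is tangent.

tangent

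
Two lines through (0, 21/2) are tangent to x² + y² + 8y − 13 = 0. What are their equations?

Let a tangent through (0, 21/2) have slope m. Its distance from (0, −4) must equal √29:
(0m − (−29/2))² = 29(m² + 1)
4m² − 25 = 0, so m = −5/2 or m = 5/2.
With m = −5/2: 5x + 2y = 21. With m = 5/2: 5x − 2y = −21.

5x + 2y = 21 and 5x − 2y = −21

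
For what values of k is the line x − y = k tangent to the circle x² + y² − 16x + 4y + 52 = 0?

k = 10 ± 4√2

For a tangent, require d(centre, line) = r = 4.
|1·8 − 1·(−2) − k| / √2 = 4
|k − (10)| = 4√2.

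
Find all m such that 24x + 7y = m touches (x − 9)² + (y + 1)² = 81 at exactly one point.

Tangency holds when the distance from the centre (9, −1) to the line equals the radius 9:
|24·9 + 7·(−1) − m| / √625 = 9
|m − (209)| = 9·25, so m = 434 or m = −16.

m = −16 or m = 434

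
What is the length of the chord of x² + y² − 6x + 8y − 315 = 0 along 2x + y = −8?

16√5

Centre (3, −4), r² = 340. Perpendicular distance d from centre to line = |10| / √5 = 10/√5.
Half the chord is √(r² − d²) = √(320), so the full chord is 16√5.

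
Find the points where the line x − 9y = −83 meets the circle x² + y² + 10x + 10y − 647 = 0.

Express y = (83 + x)/9 and substitute into the circle:
82x² + 1066x − 38048 = 0  ⟹  x² + 13x − 464 = 0
x = 16 or x = −29, giving (16, 11) and (−29, 6).

(−29, 6) and (16, 11)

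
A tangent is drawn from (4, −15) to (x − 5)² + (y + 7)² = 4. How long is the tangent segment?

With centre O = (5, −7), |OP|² = 65 and r² = 4.
The tangent meets the radius at right angles, so tangent² = |PO|² − r² = 65 − 4 = 61.

√61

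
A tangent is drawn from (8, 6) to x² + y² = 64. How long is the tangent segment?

6

Centre (0, 0), r² = 64. |PO|² = (8)² + (6)² = 100.
Power of the point: PT² = |PO|² − r² = 36, so PT = 6.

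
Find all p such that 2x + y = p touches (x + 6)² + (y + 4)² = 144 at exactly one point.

p = −16 ± 12√5

Tangency holds when the distance from the centre (−6, −4) to the line equals the radius 12:
|2·(−6) + 1·(−4) − p| / √5 = 12
|p − (−16)| = 12√5.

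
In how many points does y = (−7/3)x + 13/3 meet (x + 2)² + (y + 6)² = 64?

Substituting the line into the circle gives 58x² − 398x + 421 = 0.
Discriminant = (−398)² − 4·58·(421) = 60732 > 0.
Two real roots: the line is a secant.

2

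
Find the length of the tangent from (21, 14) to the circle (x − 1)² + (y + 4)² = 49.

With centre O = (1, −4), |OP|² = 724 and r² = 49.
Power of the point: PT² = |PO|² − r² = 675, so PT = 15√3.

15√3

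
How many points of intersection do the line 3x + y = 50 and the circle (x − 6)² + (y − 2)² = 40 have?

Substituting the line into the circle gives 10x² − 300x + 2300 = 0.
Δ = 90000 − 92000 = −2000.
No real roots: the line does not meet the circle.

0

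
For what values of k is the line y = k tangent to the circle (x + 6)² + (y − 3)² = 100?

For a tangent, require d(centre, line) = r = 10.
|0·(−6) + 1·3 − k| / √1 = 10
|k − (3)| = 10, so k = 13 or k = −7.

k = −7 or k = 13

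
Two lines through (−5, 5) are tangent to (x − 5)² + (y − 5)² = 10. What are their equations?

x + 3y = 10 and x − 3y = −20

Write the tangent as mx − y + (5 − m·(−5)) = 0 and set its distance from the centre to √10:
[m·(10) − (0)]² = 10(m² + 1)
9m² − 1 = 0, so m = −1/3 or m = 1/3.
Through (−5, 5) these give x + 3y = 10 and x − 3y = −20.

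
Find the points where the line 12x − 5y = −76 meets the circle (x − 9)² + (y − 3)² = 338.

Substitute y = (76 + 12x)/5:
169x² + 1014x − 2704 = 0  ⟹  x² + 6x − 16 = 0
x = 2 or x = −8, giving (2, 20) and (−8, −4).

(−8, −4) and (2, 20)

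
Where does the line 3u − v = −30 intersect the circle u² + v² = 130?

From the line, v = 3u + 30. Substituting:
10u² + 180u + 770 = 0  ⟹  u² + 18u + 77 = 0
u = −7 or u = −11, giving (−7, 9) and (−11, −3).

(−11, −3) and (−7, 9)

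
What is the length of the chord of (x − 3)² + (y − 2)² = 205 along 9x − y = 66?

Express y = 9x − 66 and substitute into the circle:
82x² − 1230x + 4428 = 0  ⟹  x² − 15x + 54 = 0
x = 9 or x = 6, giving (9, 15) and (6, −12).
|(9, 15) − (6, −12)| = √((3)² + (27)²) = 3√82.

3√82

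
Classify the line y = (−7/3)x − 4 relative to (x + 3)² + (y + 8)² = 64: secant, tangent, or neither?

secant

Substituting the line into the circle gives 58x² − 114x − 351 = 0.
Δ = 12996 − (−81432) = 94428.
Two real roots: the line is a secant.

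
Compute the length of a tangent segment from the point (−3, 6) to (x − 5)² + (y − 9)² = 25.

4√3

With centre O = (5, 9), |OP|² = 73 and r² = 25.
The tangent meets the radius at right angles, so tangent² = |PO|² − r² = 73 − 25 = 48.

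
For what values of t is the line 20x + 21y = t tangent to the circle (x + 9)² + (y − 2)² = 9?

For a tangent, require d(centre, line) = r = 3.
|20·(−9) + 21·2 − t| / √841 = 3
|t − (−138)| = 3·29, so t = −51 or t = −225.

t = −225 or t = −51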